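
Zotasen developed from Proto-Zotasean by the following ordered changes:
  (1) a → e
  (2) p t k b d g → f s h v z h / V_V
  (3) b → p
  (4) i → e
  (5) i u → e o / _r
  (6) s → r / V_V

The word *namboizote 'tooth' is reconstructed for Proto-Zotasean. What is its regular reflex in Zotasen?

nempoezore

Zotasen: *namboizote > nemboizote > nemboizose > nempoizose > nempoezose > nempoezore  (by vowel merger, intervocalic lenition, unconditioned shift, vowel merger, rhotacism)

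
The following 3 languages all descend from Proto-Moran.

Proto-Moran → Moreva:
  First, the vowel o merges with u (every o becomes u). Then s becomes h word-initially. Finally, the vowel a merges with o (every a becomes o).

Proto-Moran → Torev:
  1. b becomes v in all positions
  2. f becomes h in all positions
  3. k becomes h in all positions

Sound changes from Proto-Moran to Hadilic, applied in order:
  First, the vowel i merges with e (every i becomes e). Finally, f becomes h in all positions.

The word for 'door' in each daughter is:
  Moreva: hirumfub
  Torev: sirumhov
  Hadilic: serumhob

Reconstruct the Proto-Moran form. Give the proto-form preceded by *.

Position 1: Moreva has h, Torev has s, Hadilic has s. Torev preserves s here (none of its changes turn any other segment into s), so the proto-segment is *s.
Position 7: Moreva has u, Torev has o, Hadilic has o. Torev preserves o here (none of its changes turn any other segment into o), so the proto-segment is *o.
This points to *sirumfob. Verify forward in each daughter:
Moreva: start from *sirumfob.
  rule 1 (vowel merger): sirumfob → sirumfub
  rule 2 (debuccalisation): sirumfub → hirumfub
  rule 3: no change — hirumfub
  ⇒ Moreva hirumfub
Torev: *sirumfob > sirumfov > sirumhov  (by unconditioned shift, unconditioned shift)
Hadilic: start from *sirumfob.
  rule 1 (vowel merger): sirumfob → serumfob
  rule 2 (unconditioned shift): serumfob → serumhob
  ⇒ Hadilic serumhob
*sirumfob is the unique common source.

*sirumfob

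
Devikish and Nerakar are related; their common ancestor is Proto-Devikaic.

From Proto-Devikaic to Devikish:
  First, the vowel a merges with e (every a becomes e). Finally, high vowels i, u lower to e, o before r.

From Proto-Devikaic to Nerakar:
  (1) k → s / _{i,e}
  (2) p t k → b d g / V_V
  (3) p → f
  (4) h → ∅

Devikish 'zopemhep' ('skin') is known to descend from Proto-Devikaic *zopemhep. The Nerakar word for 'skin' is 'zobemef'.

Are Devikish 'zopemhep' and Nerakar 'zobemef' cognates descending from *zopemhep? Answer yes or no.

yes

Derive the expected Nerakar reflex of *zopemhep:
Nerakar: start from *zopemhep.
  rule 1: no change — zopemhep
  rule 2 (intervocalic voicing): zopemhep → zobemhep
  rule 3 (unconditioned shift): zobemhep → zobemhef
  rule 4 (h-loss): zobemhef → zobemef
  ⇒ Nerakar zobemef
Nerakar 'zobemef' matches the regular reflex exactly, so the pair is cognate.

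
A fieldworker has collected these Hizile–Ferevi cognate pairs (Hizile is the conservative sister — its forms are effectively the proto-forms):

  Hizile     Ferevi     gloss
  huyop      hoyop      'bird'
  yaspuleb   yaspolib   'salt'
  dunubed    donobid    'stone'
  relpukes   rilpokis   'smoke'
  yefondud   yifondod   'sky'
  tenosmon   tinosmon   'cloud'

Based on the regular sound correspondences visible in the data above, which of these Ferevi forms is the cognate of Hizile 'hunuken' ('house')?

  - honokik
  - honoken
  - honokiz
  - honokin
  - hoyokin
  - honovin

honokin

dunubed ~ donobid — Hizile u corresponds to Ferevi o after a consonant, before a nasal.
huyop ~ hoyop, yaspuleb ~ yaspolib — Hizile u corresponds to Ferevi o after a consonant, before a consonant other than r, m, n, p, b, f, v.
tenosmon ~ tinosmon — Hizile e corresponds to Ferevi i after a consonant, before a nasal.
Applying these to Hizile 'hunuken':
  hunuken → honuken   (u→o after a consonant, before a nasal)
  honuken → honoken   (u→o after a consonant, before a consonant other than r, m, n, p, b, f, v)
  honoken → honokin   (e→i after a consonant, before a nasal)
So the Ferevi cognate is 'honokin'.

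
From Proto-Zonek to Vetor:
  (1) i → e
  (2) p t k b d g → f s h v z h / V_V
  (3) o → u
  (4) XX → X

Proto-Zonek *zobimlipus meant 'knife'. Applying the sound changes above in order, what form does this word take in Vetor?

zuvemlefus

Vetor: *zobimlipus > zobemlepus > zovemlefus > zuvemlefus  (by vowel merger, intervocalic lenition, vowel merger)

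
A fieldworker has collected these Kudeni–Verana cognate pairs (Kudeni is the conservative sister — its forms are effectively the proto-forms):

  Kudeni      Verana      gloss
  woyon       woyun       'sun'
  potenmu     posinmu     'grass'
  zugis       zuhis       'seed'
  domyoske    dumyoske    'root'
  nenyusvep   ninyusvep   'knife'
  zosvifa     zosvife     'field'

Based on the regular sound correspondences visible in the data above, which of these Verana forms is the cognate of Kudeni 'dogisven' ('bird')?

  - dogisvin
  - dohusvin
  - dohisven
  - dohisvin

zugis ~ zuhis — Kudeni g corresponds to Verana h between vowels (before a front vowel).
potenmu ~ posinmu, nenyusvep ~ ninyusvep — Kudeni e corresponds to Verana i after a consonant, before a nasal.
Applying these to Kudeni 'dogisven':
  dogisven → dohisven   (g→h between vowels (before a front vowel))
  dohisven → dohisvin   (e→i after a consonant, before a nasal)
So the Verana cognate is 'dohisvin'.

dohisvin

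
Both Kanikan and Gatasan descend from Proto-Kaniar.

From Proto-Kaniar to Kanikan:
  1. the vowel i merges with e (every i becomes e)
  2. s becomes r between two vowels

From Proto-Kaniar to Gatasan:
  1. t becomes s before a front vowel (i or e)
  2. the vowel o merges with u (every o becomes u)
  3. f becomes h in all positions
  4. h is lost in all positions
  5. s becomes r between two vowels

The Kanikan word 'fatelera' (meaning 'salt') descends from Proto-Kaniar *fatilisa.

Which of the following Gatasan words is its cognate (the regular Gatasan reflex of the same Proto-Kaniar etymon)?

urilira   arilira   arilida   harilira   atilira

Gatasan: *fatilisa
  fatilisa → fasilisa   [palatalisation]
  fasilisa (rule 2 does not apply)
  fasilisa → hasilisa   [unconditioned shift]
  hasilisa → asilisa   [h-loss]
  asilisa → arilira   [rhotacism]
  giving Gatasan arilira.

arilira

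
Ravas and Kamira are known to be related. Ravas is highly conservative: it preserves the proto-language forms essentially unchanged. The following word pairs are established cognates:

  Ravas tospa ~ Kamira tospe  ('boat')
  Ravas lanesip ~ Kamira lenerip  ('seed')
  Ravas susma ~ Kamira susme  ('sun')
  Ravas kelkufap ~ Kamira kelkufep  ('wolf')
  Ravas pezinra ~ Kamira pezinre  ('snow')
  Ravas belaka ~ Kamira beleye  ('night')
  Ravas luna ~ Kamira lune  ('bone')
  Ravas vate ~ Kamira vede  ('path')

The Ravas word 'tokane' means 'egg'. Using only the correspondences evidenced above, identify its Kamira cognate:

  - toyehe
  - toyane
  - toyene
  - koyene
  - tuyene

belaka ~ beleye — Ravas k corresponds to Kamira y between vowels (before a back vowel).
lanesip ~ lenerip — Ravas a corresponds to Kamira e after a consonant, before a nasal.
Applying these to Ravas 'tokane':
  tokane → toyane   (k→y between vowels (before a back vowel))
  toyane → toyene   (a→e after a consonant, before a nasal)
So the Kamira cognate is 'toyene'.

toyene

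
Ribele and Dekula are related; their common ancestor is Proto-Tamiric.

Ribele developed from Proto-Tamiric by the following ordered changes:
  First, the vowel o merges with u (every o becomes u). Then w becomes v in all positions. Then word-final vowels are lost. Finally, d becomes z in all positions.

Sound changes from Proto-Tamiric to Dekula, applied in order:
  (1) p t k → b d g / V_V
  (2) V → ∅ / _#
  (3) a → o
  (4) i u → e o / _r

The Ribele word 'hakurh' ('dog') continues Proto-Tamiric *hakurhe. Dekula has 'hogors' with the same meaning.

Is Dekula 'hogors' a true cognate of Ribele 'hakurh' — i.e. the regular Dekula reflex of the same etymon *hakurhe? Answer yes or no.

no

Derive the expected Dekula reflex of *hakurhe:
Dekula: start from *hakurhe.
  rule 1 (intervocalic voicing): hakurhe → hagurhe
  rule 2 (apocope): hagurhe → hagurh
  rule 3 (vowel merger): hagurh → hogurh
  rule 4 (pre-rhotic lowering): hogurh → hogorh
  ⇒ Dekula hogorh
The regular Dekula reflex would be 'hogorh', but the attested form is 'hogors'. The correspondence is irregular, so they are not cognates (the Dekula form has a different source).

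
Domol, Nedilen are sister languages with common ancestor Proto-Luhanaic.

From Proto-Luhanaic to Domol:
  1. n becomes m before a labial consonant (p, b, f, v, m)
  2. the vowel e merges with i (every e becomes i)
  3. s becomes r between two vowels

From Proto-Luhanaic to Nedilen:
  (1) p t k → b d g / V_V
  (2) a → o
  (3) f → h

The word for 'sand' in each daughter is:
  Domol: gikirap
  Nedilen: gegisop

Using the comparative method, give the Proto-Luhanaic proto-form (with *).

*gekisap

Position 2: Domol has i, Nedilen has e. Nedilen preserves e here (none of its changes turn any other segment into e), so the proto-segment is *e.
Position 5: Domol has r, Nedilen has s. Nedilen preserves s here (none of its changes turn any other segment into s), so the proto-segment is *s.
Position 6: Domol has a, Nedilen has o. Domol preserves a here (none of its changes turn any other segment into a), so the proto-segment is *a.
Continuing position by position gives *gekisap; check it forward:
Domol: start from *gekisap.
  rule 1: no change — gekisap
  rule 2 (vowel merger): gekisap → gikisap
  rule 3 (rhotacism): gikisap → gikirap
  ⇒ Domol gikirap
Nedilen: *gekisap > gegisap > gegisop  (by intervocalic voicing, vowel merger)
No other proto-form is consistent with every reflex, so the reconstruction is *gekisap.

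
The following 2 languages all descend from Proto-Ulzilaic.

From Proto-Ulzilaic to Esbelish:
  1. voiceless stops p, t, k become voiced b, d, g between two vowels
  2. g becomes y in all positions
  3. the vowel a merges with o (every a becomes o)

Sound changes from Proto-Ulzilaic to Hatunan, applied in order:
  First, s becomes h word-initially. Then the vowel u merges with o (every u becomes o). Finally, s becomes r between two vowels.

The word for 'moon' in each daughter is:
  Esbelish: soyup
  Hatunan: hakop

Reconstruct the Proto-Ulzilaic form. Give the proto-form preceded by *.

Position 4: Esbelish has u, Hatunan has o. Esbelish preserves u here (none of its changes turn any other segment into u), so the proto-segment is *u.
Position 3: Esbelish has y, Hatunan has k. Hatunan preserves k here (none of its changes turn any other segment into k), so the proto-segment is *k.
Position 2: Esbelish has o, Hatunan has a. Hatunan preserves a here (none of its changes turn any other segment into a), so the proto-segment is *a.
This points to *sakup. Verify forward in each daughter:
Esbelish: *sakup
  sakup → sagup   [intervocalic voicing]
  sagup → sayup   [unconditioned shift]
  sayup → soyup   [vowel merger]
  giving Esbelish soyup.
Hatunan: *sakup
  sakup → hakup   [debuccalisation]
  hakup → hakop   [vowel merger]
  hakop (rule 3 does not apply)
  giving Hatunan hakop.
*sakup is the unique common source.

*sakup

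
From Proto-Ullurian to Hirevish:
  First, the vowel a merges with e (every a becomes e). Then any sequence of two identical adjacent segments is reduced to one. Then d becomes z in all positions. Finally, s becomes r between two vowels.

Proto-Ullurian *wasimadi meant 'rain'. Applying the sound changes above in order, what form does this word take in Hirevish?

Hirevish: *wasimadi > wesimedi > wesimezi > werimezi  (by vowel merger, unconditioned shift, rhotacism)

werimezi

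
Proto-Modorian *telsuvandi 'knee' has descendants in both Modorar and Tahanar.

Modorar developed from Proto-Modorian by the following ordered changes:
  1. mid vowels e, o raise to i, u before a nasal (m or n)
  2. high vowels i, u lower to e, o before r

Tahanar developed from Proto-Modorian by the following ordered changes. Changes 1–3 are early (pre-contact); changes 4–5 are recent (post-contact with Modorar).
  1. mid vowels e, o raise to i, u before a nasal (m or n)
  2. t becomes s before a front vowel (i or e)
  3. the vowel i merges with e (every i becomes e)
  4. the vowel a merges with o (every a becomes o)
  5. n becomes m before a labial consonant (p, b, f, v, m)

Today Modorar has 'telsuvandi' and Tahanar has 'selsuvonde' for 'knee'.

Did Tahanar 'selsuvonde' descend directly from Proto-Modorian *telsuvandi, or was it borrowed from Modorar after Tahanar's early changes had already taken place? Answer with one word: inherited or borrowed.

If inherited, *telsuvandi would pass through all of Tahanar's changes:
Tahanar: *telsuvandi > selsuvandi > selsuvande > selsuvonde  (by palatalisation, vowel merger, vowel merger)
If borrowed from Modorar 'telsuvandi' after the early changes, it would undergo only the recent ones:
  rule 4 (vowel merger): telsuvandi → telsuvondi
  rule 5 (nasal place assimilation): no change (telsuvondi)
  ⇒ as a loan: telsuvondi
Tahanar 'selsuvonde' matches the inherited outcome exactly, so it is an inherited cognate, not a loan.

inherited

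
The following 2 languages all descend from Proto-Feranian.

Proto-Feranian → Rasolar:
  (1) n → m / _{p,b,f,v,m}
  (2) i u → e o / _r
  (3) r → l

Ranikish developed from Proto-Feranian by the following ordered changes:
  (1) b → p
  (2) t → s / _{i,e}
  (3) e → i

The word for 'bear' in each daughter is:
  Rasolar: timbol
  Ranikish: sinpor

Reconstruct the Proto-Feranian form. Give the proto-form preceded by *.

Position 6: Rasolar has l, Ranikish has r. Ranikish preserves r here (none of its changes turn any other segment into r), so the proto-segment is *r.
Position 1: Rasolar has t, Ranikish has s. Rasolar preserves t here (none of its changes turn any other segment into t), so the proto-segment is *t.
Position 4: Rasolar has b, Ranikish has p. Rasolar preserves b here (none of its changes turn any other segment into b), so the proto-segment is *b.
Continuing position by position gives *tinbor; check it forward:
Rasolar: start from *tinbor.
  rule 1 (nasal place assimilation): tinbor → timbor
  rule 2: no change — timbor
  rule 3 (unconditioned shift): timbor → timbol
  ⇒ Rasolar timbol
Ranikish: *tinbor > tinpor > sinpor  (by unconditioned shift, palatalisation)
*tinbor is the unique common source.

*tinbor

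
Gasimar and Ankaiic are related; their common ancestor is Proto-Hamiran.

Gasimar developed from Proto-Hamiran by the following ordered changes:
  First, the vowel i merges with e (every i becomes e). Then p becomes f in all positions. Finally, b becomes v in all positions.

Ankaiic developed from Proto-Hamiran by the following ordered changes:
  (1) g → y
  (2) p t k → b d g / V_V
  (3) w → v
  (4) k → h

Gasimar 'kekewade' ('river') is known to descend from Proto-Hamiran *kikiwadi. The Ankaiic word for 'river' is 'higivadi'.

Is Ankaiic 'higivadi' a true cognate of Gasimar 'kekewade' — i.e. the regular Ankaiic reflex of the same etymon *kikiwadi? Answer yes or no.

Derive the expected Ankaiic reflex of *kikiwadi:
Ankaiic: *kikiwadi > kigiwadi > kigivadi > higivadi  (by intervocalic voicing, unconditioned shift, unconditioned shift)
Ankaiic 'higivadi' matches the regular reflex exactly, so the pair is cognate.

yes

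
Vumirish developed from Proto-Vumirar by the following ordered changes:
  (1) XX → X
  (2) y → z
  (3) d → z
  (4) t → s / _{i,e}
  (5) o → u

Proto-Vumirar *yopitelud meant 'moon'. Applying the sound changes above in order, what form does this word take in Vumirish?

zupiseluz

Vumirish: start from *yopitelud.
  rule 1: no change — yopitelud
  rule 2 (unconditioned shift): yopitelud → zopitelud
  rule 3 (unconditioned shift): zopitelud → zopiteluz
  rule 4 (palatalisation): zopiteluz → zopiseluz
  rule 5 (vowel merger): zopiseluz → zupiseluz
  ⇒ Vumirish zupiseluz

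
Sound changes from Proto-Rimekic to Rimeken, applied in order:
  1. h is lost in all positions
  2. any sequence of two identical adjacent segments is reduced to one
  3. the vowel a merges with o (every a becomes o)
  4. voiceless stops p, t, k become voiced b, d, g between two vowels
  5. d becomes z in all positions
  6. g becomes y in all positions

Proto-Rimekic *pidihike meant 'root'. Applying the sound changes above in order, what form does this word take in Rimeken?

piziye

Rimeken: start from *pidihike.
  rule 1 (h-loss): pidihike → pidiike
  rule 2 (degemination): pidiike → pidike
  rule 3: no change — pidike
  rule 4 (intervocalic voicing): pidike → pidige
  rule 5 (unconditioned shift): pidige → pizige
  rule 6 (unconditioned shift): pizige → piziye
  ⇒ Rimeken piziye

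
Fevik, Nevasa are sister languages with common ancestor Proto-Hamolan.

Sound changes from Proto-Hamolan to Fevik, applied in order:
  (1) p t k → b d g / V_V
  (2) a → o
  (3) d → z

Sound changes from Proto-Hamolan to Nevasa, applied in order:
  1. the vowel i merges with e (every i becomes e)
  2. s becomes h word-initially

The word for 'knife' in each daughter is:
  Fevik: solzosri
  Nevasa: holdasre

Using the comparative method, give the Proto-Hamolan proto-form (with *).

*soldasri

Position 4: Fevik has z, Nevasa has d. Nevasa preserves d here (none of its changes turn any other segment into d), so the proto-segment is *d.
Position 8: Fevik has i, Nevasa has e. Fevik preserves i here (none of its changes turn any other segment into i), so the proto-segment is *i.
This points to *soldasri. Verify forward in each daughter:
Fevik: *soldasri > soldosri > solzosri  (by vowel merger, unconditioned shift)
Nevasa: *soldasri > soldasre > holdasre  (by vowel merger, debuccalisation)
*soldasri is the unique common source.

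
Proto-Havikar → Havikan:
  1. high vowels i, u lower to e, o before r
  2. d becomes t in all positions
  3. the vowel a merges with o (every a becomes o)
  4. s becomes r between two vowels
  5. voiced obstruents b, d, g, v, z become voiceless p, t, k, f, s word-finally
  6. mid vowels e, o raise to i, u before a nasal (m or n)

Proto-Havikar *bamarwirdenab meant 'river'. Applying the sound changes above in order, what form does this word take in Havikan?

Havikan: *bamarwirdenab
  bamarwirdenab → bamarwerdenab   [pre-rhotic lowering]
  bamarwerdenab → bamarwertenab   [unconditioned shift]
  bamarwertenab → bomorwertenob   [vowel merger]
  bomorwertenob (rule 4 does not apply)
  bomorwertenob → bomorwertenop   [final devoicing]
  bomorwertenop → bumorwertinop   [pre-nasal raising]
  giving Havikan bumorwertinop.

bumorwertinop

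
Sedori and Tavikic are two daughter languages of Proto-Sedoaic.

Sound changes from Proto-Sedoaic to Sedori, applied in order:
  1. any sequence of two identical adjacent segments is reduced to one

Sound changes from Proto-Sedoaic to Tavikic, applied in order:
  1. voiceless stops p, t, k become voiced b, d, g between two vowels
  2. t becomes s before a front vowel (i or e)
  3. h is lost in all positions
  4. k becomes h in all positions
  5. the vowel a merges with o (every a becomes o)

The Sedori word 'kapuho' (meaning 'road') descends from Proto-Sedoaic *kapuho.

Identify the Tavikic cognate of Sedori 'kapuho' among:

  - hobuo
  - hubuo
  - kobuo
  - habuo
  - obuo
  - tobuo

hobuo

Tavikic: *kapuho > kabuho > kabuo > habuo > hobuo  (by intervocalic voicing, h-loss, unconditioned shift, vowel merger)
Only 'hobuo' matches the regular Tavikic development of *kapuho.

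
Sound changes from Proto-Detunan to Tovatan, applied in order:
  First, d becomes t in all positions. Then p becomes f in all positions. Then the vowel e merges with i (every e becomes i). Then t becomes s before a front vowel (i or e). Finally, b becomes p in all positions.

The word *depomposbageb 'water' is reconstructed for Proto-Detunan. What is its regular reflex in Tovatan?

sifomfospagip

Tovatan: *depomposbageb
  depomposbageb → tepomposbageb   [unconditioned shift]
  tepomposbageb → tefomfosbageb   [unconditioned shift]
  tefomfosbageb → tifomfosbagib   [vowel merger]
  tifomfosbagib → sifomfosbagib   [palatalisation]
  sifomfosbagib → sifomfospagip   [unconditioned shift]
  giving Tovatan sifomfospagip.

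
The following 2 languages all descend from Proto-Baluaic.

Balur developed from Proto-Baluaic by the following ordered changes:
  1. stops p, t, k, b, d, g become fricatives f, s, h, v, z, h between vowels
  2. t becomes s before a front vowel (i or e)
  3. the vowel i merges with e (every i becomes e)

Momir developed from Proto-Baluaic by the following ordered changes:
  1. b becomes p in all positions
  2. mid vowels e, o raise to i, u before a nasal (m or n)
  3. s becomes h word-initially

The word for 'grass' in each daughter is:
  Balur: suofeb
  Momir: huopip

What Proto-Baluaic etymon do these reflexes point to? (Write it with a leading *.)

Position 5: Balur has e, Momir has i. Taking the neighbouring segments as reconstructed: Balur e could go back to *e or *i; Momir i can only go back to *i — the one source consistent with every daughter is *i.
Position 1: Balur has s, Momir has h. Taking the neighbouring segments as reconstructed: Balur s can only go back to *s; Momir h could go back to *s or *h — the one source consistent with every daughter is *s.
This points to *suopib. Verify forward in each daughter:
Balur: start from *suopib.
  rule 1 (intervocalic lenition): suopib → suofib
  rule 2: no change — suofib
  rule 3 (vowel merger): suofib → suofeb
  ⇒ Balur suofeb
Momir: start from *suopib.
  rule 1 (unconditioned shift): suopib → suopip
  rule 2: no change — suopip
  rule 3 (debuccalisation): suopip → huopip
  ⇒ Momir huopip
*suopib is the unique common source.

*suopib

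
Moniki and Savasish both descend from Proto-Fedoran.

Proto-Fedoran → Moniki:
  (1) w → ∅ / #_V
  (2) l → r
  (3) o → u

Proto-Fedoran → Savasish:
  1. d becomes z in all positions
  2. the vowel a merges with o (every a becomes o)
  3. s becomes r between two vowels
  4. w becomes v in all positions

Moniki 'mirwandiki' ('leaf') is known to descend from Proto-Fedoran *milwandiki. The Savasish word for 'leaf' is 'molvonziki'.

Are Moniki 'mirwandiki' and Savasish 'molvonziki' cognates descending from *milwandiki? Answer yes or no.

Derive the expected Savasish reflex of *milwandiki:
Savasish: *milwandiki
  milwandiki → milwanziki   [unconditioned shift]
  milwanziki → milwonziki   [vowel merger]
  milwonziki (rule 3 does not apply)
  milwonziki → milvonziki   [unconditioned shift]
  giving Savasish milvonziki.
The regular Savasish reflex would be 'milvonziki', but the attested form is 'molvonziki'. The correspondence is irregular, so they are not cognates (the Savasish form has a different source).

no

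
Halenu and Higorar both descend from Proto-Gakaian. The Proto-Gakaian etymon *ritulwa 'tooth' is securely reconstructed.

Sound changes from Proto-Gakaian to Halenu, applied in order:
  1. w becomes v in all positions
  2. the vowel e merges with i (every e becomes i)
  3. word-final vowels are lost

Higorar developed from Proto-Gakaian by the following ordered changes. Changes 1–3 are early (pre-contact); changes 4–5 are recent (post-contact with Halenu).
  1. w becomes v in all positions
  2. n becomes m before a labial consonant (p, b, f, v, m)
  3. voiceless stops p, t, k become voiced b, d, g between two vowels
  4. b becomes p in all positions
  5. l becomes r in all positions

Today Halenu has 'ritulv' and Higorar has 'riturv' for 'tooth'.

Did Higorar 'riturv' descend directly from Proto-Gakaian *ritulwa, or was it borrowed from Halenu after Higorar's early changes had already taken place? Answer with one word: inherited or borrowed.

If inherited, *ritulwa would pass through all of Higorar's changes:
Higorar: start from *ritulwa.
  rule 1 (unconditioned shift): ritulwa → ritulva
  rule 2: no change — ritulva
  rule 3 (intervocalic voicing): ritulva → ridulva
  rule 4: no change — ridulva
  rule 5 (unconditioned shift): ridulva → ridurva
  ⇒ Higorar ridurva
If borrowed from Halenu 'ritulv' after the early changes, it would undergo only the recent ones:
  rule 4 (unconditioned shift): no change (ritulv)
  rule 5 (unconditioned shift): ritulv → riturv
  ⇒ as a loan: riturv
Higorar 'riturv' matches the loan outcome 'riturv', not the inherited 'ridurva' — it skipped the early Higorar changes, so it was borrowed from Halenu.

borrowed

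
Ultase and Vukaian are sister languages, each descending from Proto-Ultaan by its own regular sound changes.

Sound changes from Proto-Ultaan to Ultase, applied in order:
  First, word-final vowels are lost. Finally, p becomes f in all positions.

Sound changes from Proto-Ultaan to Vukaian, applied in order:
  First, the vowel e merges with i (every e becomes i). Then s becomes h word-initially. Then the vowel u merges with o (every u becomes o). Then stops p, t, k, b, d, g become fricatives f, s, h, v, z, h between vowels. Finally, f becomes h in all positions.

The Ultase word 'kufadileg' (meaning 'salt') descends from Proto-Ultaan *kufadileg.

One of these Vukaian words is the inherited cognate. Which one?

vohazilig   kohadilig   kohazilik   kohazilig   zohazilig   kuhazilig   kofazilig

Vukaian: *kufadileg > kufadilig > kofadilig > kofazilig > kohazilig  (by vowel merger, vowel merger, intervocalic lenition, unconditioned shift)

kohazilig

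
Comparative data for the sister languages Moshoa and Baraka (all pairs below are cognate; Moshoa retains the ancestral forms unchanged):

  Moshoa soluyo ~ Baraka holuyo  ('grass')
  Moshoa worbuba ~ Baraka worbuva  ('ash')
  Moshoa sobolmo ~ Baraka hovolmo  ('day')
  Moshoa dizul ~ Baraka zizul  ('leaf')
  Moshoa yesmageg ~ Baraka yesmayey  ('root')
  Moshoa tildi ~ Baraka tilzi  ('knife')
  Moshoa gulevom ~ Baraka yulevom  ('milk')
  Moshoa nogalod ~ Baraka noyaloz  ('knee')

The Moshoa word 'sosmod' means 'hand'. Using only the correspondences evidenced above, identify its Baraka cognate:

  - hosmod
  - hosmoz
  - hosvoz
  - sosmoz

hosmoz

soluyo ~ holuyo, sobolmo ~ hovolmo — Moshoa s corresponds to Baraka h word-initially before a back vowel.
nogalod ~ noyaloz — Moshoa d corresponds to Baraka z word-finally.
Applying these to Moshoa 'sosmod':
  sosmod → hosmod   (s→h word-initially before a back vowel)
  hosmod → hosmoz   (d→z word-finally)
So the Baraka cognate is 'hosmoz'.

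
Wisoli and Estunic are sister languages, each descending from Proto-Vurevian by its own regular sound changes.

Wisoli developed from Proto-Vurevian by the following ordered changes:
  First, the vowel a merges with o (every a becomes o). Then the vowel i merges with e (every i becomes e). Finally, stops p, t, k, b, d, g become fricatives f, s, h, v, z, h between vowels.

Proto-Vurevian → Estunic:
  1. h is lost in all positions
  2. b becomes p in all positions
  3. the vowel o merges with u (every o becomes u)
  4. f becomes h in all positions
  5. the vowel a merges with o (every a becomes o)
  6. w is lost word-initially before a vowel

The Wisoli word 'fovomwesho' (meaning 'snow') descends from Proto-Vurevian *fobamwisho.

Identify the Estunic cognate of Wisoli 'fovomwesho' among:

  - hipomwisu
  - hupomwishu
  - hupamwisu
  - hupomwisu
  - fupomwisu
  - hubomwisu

Estunic: *fobamwisho > fobamwiso > fopamwiso > fupamwisu > hupamwisu > hupomwisu  (by h-loss, unconditioned shift, vowel merger, unconditioned shift, vowel merger)
Among the options, 'hupomwisu' alone shows every Estunic change applied in order.

hupomwisu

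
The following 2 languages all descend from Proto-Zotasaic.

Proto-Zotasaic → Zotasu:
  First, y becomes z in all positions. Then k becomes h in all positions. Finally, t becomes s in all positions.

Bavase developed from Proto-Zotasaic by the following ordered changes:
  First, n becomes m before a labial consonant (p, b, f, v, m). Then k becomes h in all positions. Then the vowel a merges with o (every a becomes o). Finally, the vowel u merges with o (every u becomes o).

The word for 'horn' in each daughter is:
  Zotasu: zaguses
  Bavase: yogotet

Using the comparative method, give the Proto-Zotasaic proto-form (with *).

*yagutet

Position 4: Zotasu has u, Bavase has o. Zotasu preserves u here (none of its changes turn any other segment into u), so the proto-segment is *u.
Position 2: Zotasu has a, Bavase has o. Zotasu preserves a here (none of its changes turn any other segment into a), so the proto-segment is *a.
Continuing position by position gives *yagutet; check it forward:
Zotasu: *yagutet > zagutet > zaguses  (by unconditioned shift, unconditioned shift)
Bavase: *yagutet > yogutet > yogotet  (by vowel merger, vowel merger)
No other proto-form is consistent with every reflex, so the reconstruction is *yagutet.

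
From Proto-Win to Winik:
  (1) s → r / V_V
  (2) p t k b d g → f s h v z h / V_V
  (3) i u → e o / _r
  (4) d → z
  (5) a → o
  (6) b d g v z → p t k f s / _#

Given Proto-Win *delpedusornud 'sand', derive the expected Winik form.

Winik: *delpedusornud
  delpedusornud → delpedurornud   [rhotacism]
  delpedurornud → delpezurornud   [intervocalic lenition]
  delpezurornud → delpezorornud   [pre-rhotic lowering]
  delpezorornud → zelpezorornuz   [unconditioned shift]
  zelpezorornuz (rule 5 does not apply)
  zelpezorornuz → zelpezorornus   [final devoicing]
  giving Winik zelpezorornus.

zelpezorornus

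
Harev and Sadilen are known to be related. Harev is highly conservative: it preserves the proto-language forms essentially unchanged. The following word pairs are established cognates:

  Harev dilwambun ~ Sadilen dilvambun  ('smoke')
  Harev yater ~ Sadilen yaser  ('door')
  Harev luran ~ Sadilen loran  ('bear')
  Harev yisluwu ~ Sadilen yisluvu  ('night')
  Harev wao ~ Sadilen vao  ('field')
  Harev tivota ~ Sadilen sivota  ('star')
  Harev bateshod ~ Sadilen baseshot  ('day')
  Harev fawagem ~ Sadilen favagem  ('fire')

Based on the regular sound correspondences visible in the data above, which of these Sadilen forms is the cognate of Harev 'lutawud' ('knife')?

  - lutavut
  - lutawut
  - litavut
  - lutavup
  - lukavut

yisluwu ~ yisluvu — Harev w corresponds to Sadilen v between vowels (before a back vowel).
bateshod ~ baseshot — Harev d corresponds to Sadilen t word-finally.
Applying these to Harev 'lutawud':
  lutawud → lutavud   (w→v between vowels (before a back vowel))
  lutavud → lutavut   (d→t word-finally)
So the Sadilen cognate is 'lutavut'.

lutavut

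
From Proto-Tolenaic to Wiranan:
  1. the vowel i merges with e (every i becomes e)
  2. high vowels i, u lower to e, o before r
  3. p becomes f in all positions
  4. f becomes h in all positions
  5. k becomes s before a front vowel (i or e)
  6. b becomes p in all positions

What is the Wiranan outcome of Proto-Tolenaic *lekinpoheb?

lesenhohep

Wiranan: *lekinpoheb > lekenpoheb > lekenfoheb > lekenhoheb > lesenhoheb > lesenhohep  (by vowel merger, unconditioned shift, unconditioned shift, palatalisation, unconditioned shift)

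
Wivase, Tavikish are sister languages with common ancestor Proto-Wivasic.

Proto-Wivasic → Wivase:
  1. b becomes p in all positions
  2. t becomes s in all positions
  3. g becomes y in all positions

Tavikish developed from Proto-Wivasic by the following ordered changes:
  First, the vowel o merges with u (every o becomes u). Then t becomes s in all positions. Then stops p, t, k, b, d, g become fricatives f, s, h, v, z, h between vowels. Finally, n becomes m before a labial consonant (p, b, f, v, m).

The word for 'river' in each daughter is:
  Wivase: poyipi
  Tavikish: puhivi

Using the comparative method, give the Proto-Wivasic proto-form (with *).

Position 2: Wivase has o, Tavikish has u. Wivase preserves o here (none of its changes turn any other segment into o), so the proto-segment is *o.
Position 5: Wivase has p, Tavikish has v. Taking the neighbouring segments as reconstructed: Wivase p could go back to *p or *b; Tavikish v could go back to *b or *v — the one source consistent with every daughter is *b.
Verify the candidate proto-form against each daughter:
Wivase: *pogibi
  pogibi → pogipi   [unconditioned shift]
  pogipi (rule 2 does not apply)
  pogipi → poyipi   [unconditioned shift]
  giving Wivase poyipi.
Tavikish: *pogibi
  pogibi → pugibi   [vowel merger]
  pugibi (rule 2 does not apply)
  pugibi → puhivi   [intervocalic lenition]
  puhivi (rule 4 does not apply)
  giving Tavikish puhivi.
*pogibi is the unique common source.

*pogibi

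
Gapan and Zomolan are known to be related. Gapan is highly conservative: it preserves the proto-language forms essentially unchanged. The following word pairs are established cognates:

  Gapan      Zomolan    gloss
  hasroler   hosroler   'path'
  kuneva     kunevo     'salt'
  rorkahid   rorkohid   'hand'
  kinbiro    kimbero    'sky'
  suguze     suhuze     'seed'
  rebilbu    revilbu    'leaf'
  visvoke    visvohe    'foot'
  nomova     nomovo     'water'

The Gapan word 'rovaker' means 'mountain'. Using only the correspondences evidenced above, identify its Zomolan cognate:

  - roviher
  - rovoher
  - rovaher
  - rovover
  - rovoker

hasroler ~ hosroler, rorkahid ~ rorkohid — Gapan a corresponds to Zomolan o after a consonant, before a consonant other than r, m, n, p, b, f, v.
visvoke ~ visvohe — Gapan k corresponds to Zomolan h between vowels (before a front vowel).
Applying these to Gapan 'rovaker':
  rovaker → rovoker   (a→o after a consonant, before a consonant other than r, m, n, p, b, f, v)
  rovoker → rovoher   (k→h between vowels (before a front vowel))
So the Zomolan cognate is 'rovoher'.

rovoher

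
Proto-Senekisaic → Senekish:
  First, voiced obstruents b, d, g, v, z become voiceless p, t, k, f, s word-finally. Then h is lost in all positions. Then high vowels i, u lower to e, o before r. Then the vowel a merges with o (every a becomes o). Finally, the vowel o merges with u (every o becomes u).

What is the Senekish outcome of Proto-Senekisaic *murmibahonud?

murmibuunut

Senekish: *murmibahonud > murmibahonut > murmibaonut > mormibaonut > mormiboonut > murmibuunut  (by final devoicing, h-loss, pre-rhotic lowering, vowel merger, vowel merger)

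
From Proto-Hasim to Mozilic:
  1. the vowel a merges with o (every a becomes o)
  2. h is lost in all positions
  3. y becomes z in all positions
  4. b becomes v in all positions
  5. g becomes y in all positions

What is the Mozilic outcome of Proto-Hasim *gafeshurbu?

yofesurvu

Mozilic: *gafeshurbu
  gafeshurbu → gofeshurbu   [vowel merger]
  gofeshurbu → gofesurbu   [h-loss]
  gofesurbu (rule 3 does not apply)
  gofesurbu → gofesurvu   [unconditioned shift]
  gofesurvu → yofesurvu   [unconditioned shift]
  giving Mozilic yofesurvu.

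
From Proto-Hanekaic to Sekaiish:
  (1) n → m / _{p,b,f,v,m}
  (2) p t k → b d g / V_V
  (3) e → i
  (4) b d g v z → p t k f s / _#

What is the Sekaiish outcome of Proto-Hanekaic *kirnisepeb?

kirnisibip

Sekaiish: *kirnisepeb > kirnisebeb > kirnisibib > kirnisibip  (by intervocalic voicing, vowel merger, final devoicing)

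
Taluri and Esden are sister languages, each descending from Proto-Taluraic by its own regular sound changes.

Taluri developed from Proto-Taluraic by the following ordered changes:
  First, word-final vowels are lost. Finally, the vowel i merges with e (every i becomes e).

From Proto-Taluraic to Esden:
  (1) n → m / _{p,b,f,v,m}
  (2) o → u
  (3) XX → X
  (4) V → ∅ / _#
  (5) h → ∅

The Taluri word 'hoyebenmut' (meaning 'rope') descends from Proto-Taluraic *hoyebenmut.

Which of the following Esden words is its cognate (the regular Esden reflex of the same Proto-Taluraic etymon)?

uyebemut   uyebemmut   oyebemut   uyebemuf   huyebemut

uyebemut

Esden: *hoyebenmut > hoyebemmut > huyebemmut > huyebemut > uyebemut  (by nasal place assimilation, vowel merger, degemination, h-loss)
Only 'uyebemut' matches the regular Esden development of *hoyebenmut.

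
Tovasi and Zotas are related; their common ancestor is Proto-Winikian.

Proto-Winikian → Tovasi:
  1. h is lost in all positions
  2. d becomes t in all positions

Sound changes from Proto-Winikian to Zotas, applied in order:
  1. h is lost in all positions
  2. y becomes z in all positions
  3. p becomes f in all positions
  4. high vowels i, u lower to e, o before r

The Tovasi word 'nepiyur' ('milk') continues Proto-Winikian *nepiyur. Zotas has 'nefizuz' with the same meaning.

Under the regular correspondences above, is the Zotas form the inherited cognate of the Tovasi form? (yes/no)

Derive the expected Zotas reflex of *nepiyur:
Zotas: start from *nepiyur.
  rule 1: no change — nepiyur
  rule 2 (unconditioned shift): nepiyur → nepizur
  rule 3 (unconditioned shift): nepizur → nefizur
  rule 4 (pre-rhotic lowering): nefizur → nefizor
  ⇒ Zotas nefizor
The regular Zotas reflex would be 'nefizor', but the attested form is 'nefizuz'. The correspondence is irregular, so they are not cognates (the Zotas form has a different source).

no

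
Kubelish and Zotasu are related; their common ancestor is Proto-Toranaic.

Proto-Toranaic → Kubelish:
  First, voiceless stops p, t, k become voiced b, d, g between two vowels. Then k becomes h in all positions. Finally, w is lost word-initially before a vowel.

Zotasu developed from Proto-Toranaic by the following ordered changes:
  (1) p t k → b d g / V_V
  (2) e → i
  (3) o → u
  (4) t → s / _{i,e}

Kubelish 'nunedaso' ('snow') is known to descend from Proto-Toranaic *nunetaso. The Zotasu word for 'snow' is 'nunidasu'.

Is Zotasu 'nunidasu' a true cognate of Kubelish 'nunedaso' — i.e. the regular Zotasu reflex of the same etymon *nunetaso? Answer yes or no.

Derive the expected Zotasu reflex of *nunetaso:
Zotasu: *nunetaso
  nunetaso → nunedaso   [intervocalic voicing]
  nunedaso → nunidaso   [vowel merger]
  nunidaso → nunidasu   [vowel merger]
  nunidasu (rule 4 does not apply)
  giving Zotasu nunidasu.
Zotasu 'nunidasu' matches the regular reflex exactly, so the pair is cognate.

yes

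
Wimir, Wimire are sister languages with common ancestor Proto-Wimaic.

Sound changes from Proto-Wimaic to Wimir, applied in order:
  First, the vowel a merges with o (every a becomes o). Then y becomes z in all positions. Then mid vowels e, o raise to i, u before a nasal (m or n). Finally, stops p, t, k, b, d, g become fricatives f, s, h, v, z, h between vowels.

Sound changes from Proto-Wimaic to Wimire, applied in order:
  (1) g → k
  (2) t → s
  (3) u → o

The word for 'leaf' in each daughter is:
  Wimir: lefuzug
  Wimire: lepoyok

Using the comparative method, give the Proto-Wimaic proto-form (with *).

Position 4: Wimir has u, Wimire has o. Taking the neighbouring segments as reconstructed: Wimir u can only go back to *u; Wimire o could go back to *o or *u — the one source consistent with every daughter is *u.
Position 6: Wimir has u, Wimire has o. Taking the neighbouring segments as reconstructed: Wimir u can only go back to *u; Wimire o could go back to *o or *u — the one source consistent with every daughter is *u.
Position 7: Wimir has g, Wimire has k. Wimir preserves g here (none of its changes turn any other segment into g), so the proto-segment is *g.
Verify the candidate proto-form against each daughter:
Wimir: *lepuyug > lepuzug > lefuzug  (by unconditioned shift, intervocalic lenition)
Wimire: *lepuyug > lepuyuk > lepoyok  (by unconditioned shift, vowel merger)
Only *lepuyug yields all of Wimir lefuzug, Wimire lepoyok.

*lepuyug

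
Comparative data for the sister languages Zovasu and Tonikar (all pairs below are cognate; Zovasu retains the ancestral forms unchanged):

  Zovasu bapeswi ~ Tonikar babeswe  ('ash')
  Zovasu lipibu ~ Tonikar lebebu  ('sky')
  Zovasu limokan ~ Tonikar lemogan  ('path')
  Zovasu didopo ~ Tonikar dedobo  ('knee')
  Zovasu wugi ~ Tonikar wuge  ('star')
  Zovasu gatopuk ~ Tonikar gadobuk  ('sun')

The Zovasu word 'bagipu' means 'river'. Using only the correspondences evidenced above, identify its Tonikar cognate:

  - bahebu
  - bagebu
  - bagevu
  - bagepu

bagebu

lipibu ~ lebebu — Zovasu i corresponds to Tonikar e after a consonant, before a labial obstruent.
gatopuk ~ gadobuk — Zovasu p corresponds to Tonikar b between vowels (before a back vowel).
Applying these to Zovasu 'bagipu':
  bagipu → bagepu   (i→e after a consonant, before a labial obstruent)
  bagepu → bagebu   (p→b between vowels (before a back vowel))
So the Tonikar cognate is 'bagebu'.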